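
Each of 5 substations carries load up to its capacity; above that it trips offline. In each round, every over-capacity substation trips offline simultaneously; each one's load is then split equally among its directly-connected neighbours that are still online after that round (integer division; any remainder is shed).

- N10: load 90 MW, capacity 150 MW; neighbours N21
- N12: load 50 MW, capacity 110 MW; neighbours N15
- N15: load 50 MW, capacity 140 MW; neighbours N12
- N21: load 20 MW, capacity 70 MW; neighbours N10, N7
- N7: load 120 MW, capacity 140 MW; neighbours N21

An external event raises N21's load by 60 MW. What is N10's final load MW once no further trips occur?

Round 1 — N21 at 80 > 70. N21 trips offline.
  N21 sheds 80 MW to N10, N7: 40 each.
    N10: 90+40 = 130 ≤ 150
    N7: 120+40 = 160 > 140
Round 2 — N7 trips offline.
  N7 sheds 160 MW: no online neighbours, lost.
No further trips.

130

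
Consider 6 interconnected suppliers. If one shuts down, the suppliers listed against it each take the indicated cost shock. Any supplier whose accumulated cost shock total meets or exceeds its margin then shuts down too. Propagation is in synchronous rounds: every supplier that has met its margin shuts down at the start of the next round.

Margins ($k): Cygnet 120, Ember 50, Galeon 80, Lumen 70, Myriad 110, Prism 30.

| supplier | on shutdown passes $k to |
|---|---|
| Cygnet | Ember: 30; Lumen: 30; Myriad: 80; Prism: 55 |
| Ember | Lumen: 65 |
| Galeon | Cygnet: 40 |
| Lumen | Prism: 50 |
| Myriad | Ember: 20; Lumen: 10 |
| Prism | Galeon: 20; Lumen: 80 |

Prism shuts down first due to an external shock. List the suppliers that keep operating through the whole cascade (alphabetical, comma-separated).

Cygnet, Ember, Galeon, Myriad

Round 1 — Prism shuts down (initial).
  Galeon: +20 → 20 < 80
  Lumen: +80 → 80 ≥ 70
Round 2 — Lumen shuts down.
No further shutdowns.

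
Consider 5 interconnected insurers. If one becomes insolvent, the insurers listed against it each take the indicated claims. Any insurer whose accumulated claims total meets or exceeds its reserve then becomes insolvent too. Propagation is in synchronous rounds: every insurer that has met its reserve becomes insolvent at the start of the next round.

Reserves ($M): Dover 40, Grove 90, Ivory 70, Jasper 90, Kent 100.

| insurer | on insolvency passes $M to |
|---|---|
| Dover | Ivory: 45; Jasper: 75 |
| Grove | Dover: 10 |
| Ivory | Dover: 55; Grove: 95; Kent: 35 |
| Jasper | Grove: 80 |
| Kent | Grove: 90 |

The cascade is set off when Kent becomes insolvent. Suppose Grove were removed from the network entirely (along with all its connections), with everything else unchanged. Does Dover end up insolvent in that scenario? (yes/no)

no

With Grove removed:
Round 1 — Kent becomes insolvent (initial).
No further insolvencies.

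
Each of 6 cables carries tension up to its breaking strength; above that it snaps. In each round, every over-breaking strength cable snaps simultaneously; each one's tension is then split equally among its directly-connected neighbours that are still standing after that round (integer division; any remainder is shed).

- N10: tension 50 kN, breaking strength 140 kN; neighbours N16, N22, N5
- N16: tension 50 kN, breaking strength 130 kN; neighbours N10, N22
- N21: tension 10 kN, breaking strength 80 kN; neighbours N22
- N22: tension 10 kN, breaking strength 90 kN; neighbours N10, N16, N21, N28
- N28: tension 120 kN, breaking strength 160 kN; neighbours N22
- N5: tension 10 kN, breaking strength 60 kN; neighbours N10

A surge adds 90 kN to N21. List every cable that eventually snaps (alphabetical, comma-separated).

N21, N22

Round 1 — N21 at 100 > 80. N21 snaps.
  N21 sheds 100 kN to N22: 100 each.
    N22: 10+100 = 110 > 90
Round 2 — N22 snaps.
  N22 sheds 110 kN to N10, N16, N28: 36 each (2 lost).
    N10: 50+36 = 86 ≤ 140
    N16: 50+36 = 86 ≤ 130
    N28: 120+36 = 156 ≤ 160
No further breaks.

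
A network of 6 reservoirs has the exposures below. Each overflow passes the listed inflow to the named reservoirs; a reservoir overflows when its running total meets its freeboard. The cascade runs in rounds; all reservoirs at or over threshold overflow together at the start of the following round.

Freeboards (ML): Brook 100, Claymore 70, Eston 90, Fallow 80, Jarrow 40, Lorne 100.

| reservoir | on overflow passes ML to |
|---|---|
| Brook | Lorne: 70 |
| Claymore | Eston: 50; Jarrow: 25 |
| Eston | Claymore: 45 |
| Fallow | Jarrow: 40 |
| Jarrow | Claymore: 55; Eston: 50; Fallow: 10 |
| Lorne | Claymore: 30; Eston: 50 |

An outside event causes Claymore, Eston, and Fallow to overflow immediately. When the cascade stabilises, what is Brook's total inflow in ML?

Round 1 — Claymore, Eston, Fallow overflow (initial).
  Jarrow: +25+40 → 65 ≥ 40
Round 2 — Jarrow overflows.
No further overflows.

0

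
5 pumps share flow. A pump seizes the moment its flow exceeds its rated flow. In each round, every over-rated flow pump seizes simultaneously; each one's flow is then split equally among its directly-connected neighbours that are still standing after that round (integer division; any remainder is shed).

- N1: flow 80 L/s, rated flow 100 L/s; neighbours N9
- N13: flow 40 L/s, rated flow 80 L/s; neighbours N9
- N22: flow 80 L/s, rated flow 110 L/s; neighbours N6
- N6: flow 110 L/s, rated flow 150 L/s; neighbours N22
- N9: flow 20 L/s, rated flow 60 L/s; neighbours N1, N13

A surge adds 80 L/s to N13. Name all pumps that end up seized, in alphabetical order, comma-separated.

Round 1 — N13 at 120 > 80. N13 seizes.
  N13 sheds 120 L/s to N9: 120 each.
    N9: 20+120 = 140 > 60
Round 2 — N9 seizes.
  N9 sheds 140 L/s to N1: 140 each.
    N1: 80+140 = 220 > 100
Round 3 — N1 seizes.
  N1 sheds 220 L/s: no online neighbours, lost.
No further seizures.

N1, N13, N9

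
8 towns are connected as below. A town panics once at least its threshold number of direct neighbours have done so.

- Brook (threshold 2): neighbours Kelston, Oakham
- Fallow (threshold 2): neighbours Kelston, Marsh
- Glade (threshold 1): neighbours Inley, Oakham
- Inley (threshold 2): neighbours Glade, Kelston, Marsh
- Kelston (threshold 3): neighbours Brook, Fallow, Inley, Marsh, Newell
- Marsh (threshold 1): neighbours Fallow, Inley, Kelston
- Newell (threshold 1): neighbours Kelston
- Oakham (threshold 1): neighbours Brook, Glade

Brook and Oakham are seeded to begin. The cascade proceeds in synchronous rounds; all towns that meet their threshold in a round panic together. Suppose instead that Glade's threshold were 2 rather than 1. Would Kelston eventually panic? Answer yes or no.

no

With Glade's threshold at 2:
Round 1 — Brook, Oakham panic (initial).
Round 2 — no new panics; cascade stops.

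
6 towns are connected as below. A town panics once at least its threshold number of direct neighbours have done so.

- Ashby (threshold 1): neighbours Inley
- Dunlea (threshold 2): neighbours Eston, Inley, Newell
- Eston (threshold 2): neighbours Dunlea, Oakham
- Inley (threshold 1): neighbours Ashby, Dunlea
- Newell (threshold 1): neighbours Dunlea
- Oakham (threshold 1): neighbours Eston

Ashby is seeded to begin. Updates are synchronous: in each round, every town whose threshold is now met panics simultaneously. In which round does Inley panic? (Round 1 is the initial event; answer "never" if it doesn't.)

2

Round 1 — Ashby panics (initial).
Round 2 — checking thresholds:
  Inley: 1 of 2 neighbours ≥ 1, panics.
Round 3 — no new panics; cascade stops.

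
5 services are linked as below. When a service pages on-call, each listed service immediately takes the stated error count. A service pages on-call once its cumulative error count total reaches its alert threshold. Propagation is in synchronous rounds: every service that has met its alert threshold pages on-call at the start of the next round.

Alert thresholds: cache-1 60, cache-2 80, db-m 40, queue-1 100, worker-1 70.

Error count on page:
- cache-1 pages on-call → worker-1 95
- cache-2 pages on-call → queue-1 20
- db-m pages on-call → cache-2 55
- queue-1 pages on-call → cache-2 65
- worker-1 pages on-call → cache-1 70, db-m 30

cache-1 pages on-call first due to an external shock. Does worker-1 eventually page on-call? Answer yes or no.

Round 1 — cache-1 pages on-call (initial).
  worker-1: +95 → 95 ≥ 70
Round 2 — worker-1 pages on-call.
  db-m: +30 → 30 < 40
No further pages.

yes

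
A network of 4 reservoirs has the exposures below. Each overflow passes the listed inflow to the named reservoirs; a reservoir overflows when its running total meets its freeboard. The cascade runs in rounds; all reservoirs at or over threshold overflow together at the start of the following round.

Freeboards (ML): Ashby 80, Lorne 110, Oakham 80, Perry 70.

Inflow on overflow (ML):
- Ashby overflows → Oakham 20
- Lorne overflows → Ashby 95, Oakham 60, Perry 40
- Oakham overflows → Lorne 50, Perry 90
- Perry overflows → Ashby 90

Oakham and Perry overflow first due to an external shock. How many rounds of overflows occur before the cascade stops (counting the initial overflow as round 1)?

2

Round 1 — Oakham, Perry overflow (initial).
  Ashby: +90 → 90 ≥ 80
  Lorne: +50 → 50 < 110
Round 2 — Ashby overflows.
No further overflows.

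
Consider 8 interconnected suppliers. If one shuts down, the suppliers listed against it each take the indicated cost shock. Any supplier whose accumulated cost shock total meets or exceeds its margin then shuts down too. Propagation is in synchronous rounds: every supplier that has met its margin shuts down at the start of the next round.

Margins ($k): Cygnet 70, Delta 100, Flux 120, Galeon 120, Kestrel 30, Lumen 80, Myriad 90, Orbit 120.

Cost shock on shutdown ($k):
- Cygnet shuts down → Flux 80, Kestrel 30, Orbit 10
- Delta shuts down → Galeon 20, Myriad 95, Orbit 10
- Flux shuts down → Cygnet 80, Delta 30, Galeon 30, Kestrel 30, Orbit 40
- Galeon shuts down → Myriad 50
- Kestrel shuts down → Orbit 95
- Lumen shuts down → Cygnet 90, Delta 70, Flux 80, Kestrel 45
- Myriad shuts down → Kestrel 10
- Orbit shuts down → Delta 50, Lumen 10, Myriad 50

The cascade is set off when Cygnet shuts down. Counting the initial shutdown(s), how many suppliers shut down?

Round 1 — Cygnet shuts down (initial).
  Flux: +80 → 80 < 120
  Kestrel: +30 → 30 ≥ 30
  Orbit: +10 → 10 < 120
Round 2 — Kestrel shuts down.
  Orbit: +95 → 105 < 120
No further shutdowns.

2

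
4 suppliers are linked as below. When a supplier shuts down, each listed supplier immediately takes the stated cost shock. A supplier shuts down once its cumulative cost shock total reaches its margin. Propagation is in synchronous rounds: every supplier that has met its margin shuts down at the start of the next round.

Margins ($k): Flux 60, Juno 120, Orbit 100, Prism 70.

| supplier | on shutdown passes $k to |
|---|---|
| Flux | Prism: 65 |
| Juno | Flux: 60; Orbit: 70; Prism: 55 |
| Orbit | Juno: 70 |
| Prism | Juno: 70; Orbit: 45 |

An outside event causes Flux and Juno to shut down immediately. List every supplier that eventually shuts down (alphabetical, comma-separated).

Flux, Juno, Orbit, Prism

Round 1 — Flux, Juno shut down (initial).
  Orbit: +70 → 70 < 100
  Prism: +65+55 → 120 ≥ 70
Round 2 — Prism shuts down.
  Orbit: +45 → 115 ≥ 100
Round 3 — Orbit shuts down.
No further shutdowns.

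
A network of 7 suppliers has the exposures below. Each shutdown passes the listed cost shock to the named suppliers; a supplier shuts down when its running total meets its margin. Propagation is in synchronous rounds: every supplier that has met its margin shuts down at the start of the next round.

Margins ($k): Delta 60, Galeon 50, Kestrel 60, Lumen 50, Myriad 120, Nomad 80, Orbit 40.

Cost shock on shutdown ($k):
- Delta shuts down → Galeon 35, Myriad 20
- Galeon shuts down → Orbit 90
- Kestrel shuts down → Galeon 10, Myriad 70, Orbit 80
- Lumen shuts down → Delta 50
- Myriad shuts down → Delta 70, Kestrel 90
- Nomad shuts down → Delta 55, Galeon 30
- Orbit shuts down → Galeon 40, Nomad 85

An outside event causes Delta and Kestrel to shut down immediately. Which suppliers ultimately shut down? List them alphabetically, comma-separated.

Delta, Galeon, Kestrel, Nomad, Orbit

Round 1 — Delta, Kestrel shut down (initial).
  Galeon: +35+10 → 45 < 50
  Myriad: +20+70 → 90 < 120
  Orbit: +80 → 80 ≥ 40
Round 2 — Orbit shuts down.
  Galeon: +40 → 85 ≥ 50
  Nomad: +85 → 85 ≥ 80
Round 3 — Galeon, Nomad shut down.
No further shutdowns.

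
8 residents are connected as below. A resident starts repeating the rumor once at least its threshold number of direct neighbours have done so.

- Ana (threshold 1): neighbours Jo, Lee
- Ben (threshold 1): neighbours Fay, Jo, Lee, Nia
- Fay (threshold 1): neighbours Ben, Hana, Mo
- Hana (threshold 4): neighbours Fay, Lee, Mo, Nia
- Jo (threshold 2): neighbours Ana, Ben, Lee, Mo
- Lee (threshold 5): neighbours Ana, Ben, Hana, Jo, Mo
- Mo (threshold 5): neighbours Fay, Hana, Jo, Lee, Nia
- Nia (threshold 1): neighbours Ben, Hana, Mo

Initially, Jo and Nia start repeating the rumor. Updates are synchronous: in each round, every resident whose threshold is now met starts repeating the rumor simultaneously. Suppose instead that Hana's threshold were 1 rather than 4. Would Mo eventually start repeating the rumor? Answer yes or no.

With Hana's threshold at 1:
Round 1 — Jo, Nia start repeating the rumor (initial).
Round 2 — checking thresholds:
  Ana: 1 of 2 neighbours ≥ 1, starts repeating the rumor.
  Ben: 2 of 4 neighbours ≥ 1, starts repeating the rumor.
  Hana: 1 of 4 neighbours ≥ 1, starts repeating the rumor.
  Lee: 1 of 5 neighbours < 5, below threshold.
  Mo: 2 of 5 neighbours < 5, below threshold.
Round 3 — checking thresholds:
  Fay: 2 of 3 neighbours ≥ 1, starts repeating the rumor.
  Lee: 4 of 5 neighbours < 5, below threshold.
  Mo: 3 of 5 neighbours < 5, below threshold.
Round 4 — no new spreads; cascade stops.

no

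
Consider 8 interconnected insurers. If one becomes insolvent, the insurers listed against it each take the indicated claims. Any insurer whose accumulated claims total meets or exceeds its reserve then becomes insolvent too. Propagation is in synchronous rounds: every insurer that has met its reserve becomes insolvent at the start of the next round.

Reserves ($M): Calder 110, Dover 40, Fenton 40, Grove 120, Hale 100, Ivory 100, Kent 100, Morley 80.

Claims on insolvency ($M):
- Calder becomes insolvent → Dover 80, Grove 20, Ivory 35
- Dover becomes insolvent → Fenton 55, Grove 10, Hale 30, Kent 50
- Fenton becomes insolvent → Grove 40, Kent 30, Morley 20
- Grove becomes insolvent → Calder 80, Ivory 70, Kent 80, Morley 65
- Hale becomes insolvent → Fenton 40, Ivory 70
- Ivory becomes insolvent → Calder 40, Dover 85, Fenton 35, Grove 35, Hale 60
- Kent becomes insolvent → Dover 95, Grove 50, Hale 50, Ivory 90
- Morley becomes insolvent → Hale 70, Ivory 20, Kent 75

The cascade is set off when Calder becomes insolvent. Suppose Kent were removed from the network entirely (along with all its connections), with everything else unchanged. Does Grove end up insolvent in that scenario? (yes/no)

With Kent removed:
Round 1 — Calder becomes insolvent (initial).
  Dover: +80 → 80 ≥ 40
  Grove: +20 → 20 < 120
  Ivory: +35 → 35 < 100
Round 2 — Dover becomes insolvent.
  Fenton: +55 → 55 ≥ 40
  Grove: +10 → 30 < 120
  Hale: +30 → 30 < 100
Round 3 — Fenton becomes insolvent.
  Grove: +40 → 70 < 120
  Morley: +20 → 20 < 80
No further insolvencies.

no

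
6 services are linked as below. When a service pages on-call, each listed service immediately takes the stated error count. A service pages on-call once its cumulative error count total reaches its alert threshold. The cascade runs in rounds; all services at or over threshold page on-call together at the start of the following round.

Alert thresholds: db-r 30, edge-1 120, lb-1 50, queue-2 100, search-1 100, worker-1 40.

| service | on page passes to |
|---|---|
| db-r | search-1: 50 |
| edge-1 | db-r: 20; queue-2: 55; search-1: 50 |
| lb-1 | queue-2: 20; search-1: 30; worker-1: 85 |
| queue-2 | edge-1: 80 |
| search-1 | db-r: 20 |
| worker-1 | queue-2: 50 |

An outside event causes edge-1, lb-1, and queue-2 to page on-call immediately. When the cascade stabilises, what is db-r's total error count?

20

Round 1 — edge-1, lb-1, queue-2 page on-call (initial).
  db-r: +20 → 20 < 30
  search-1: +50+30 → 80 < 100
  worker-1: +85 → 85 ≥ 40
Round 2 — worker-1 pages on-call.
No further pages.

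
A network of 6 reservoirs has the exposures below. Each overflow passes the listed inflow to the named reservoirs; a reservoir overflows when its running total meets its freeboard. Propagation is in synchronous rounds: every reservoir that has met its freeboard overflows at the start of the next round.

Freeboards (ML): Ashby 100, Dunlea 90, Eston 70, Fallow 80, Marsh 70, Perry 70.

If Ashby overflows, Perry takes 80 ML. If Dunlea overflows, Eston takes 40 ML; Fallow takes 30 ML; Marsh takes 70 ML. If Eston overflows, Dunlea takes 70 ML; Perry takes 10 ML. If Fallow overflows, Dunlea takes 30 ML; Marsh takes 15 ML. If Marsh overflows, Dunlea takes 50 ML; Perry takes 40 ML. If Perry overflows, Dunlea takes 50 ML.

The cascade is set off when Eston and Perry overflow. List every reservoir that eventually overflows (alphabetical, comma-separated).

Dunlea, Eston, Marsh, Perry

Round 1 — Eston, Perry overflow (initial).
  Dunlea: +70+50 → 120 ≥ 90
Round 2 — Dunlea overflows.
  Fallow: +30 → 30 < 80
  Marsh: +70 → 70 ≥ 70
Round 3 — Marsh overflows.
No further overflows.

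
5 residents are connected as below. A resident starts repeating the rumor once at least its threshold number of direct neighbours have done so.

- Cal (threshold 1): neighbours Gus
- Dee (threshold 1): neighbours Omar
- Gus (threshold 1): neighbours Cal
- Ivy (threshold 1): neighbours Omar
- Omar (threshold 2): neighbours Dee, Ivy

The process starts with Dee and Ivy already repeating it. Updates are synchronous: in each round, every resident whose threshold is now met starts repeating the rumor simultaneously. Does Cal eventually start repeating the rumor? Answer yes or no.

Round 1 — Dee, Ivy start repeating the rumor (initial).
Round 2 — checking thresholds:
  Omar: 2 of 2 neighbours ≥ 2, starts repeating the rumor.
Round 3 — no new spreads; cascade stops.

no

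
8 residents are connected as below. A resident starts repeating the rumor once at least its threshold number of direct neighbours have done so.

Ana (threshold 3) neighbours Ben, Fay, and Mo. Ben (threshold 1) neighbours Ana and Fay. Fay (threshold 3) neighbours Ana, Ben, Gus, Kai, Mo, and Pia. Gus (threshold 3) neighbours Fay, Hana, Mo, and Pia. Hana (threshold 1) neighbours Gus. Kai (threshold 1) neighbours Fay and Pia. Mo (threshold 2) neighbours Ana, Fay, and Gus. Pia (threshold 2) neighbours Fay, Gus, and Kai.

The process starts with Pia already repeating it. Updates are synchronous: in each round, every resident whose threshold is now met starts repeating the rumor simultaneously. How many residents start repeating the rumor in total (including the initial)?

Round 1 — Pia starts repeating the rumor (initial).
Round 2 — checking thresholds:
  Fay: 1 of 6 neighbours < 3, below threshold.
  Gus: 1 of 4 neighbours < 3, below threshold.
  Kai: 1 of 2 neighbours ≥ 1, starts repeating the rumor.
Round 3 — no new spreads; cascade stops.

2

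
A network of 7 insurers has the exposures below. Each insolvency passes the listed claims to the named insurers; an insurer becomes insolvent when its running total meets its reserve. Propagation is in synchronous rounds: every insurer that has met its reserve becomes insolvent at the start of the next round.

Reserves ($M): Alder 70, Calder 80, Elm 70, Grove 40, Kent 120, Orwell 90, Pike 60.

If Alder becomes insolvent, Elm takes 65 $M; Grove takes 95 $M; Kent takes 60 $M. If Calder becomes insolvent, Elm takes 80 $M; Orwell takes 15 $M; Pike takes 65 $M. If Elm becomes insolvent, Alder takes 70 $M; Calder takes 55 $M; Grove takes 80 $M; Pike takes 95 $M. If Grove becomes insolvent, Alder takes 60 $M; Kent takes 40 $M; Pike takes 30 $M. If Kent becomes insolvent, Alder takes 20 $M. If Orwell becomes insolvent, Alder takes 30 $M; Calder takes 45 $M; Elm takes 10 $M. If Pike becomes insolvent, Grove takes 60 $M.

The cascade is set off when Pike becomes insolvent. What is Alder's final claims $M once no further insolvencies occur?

Round 1 — Pike becomes insolvent (initial).
  Grove: +60 → 60 ≥ 40
Round 2 — Grove becomes insolvent.
  Alder: +60 → 60 < 70
  Kent: +40 → 40 < 120
No further insolvencies.

60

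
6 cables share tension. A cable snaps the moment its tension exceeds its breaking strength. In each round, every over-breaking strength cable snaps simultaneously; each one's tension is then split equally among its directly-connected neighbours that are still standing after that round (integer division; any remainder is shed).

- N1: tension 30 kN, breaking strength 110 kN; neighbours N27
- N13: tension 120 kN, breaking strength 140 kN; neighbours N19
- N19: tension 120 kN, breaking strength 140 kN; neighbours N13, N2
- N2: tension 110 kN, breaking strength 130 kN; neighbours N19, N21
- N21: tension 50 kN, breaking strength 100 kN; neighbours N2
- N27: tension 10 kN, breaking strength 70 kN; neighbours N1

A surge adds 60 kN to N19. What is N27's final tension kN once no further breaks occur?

10

Round 1 — N19 at 180 > 140. N19 snaps.
  N19 sheds 180 kN to N13, N2: 90 each.
    N13: 120+90 = 210 > 140
    N2: 110+90 = 200 > 130
Round 2 — N13, N2 snap.
  N13 sheds 210 kN: no online neighbours, lost.
  N2 sheds 200 kN to N21: 200 each.
    N21: 50+200 = 250 > 100
Round 3 — N21 snaps.
  N21 sheds 250 kN: no online neighbours, lost.
No further breaks.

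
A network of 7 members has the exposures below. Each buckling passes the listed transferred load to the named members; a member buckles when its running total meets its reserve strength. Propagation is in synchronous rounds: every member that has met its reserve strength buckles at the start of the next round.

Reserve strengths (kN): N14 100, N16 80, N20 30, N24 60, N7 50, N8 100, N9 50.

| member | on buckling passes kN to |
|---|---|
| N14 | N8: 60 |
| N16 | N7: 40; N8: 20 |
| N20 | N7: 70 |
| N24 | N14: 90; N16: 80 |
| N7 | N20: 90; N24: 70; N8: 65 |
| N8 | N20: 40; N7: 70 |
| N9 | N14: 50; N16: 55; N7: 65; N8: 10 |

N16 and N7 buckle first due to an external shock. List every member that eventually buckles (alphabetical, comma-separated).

N16, N20, N24, N7

Round 1 — N16, N7 buckle (initial).
  N20: +90 → 90 ≥ 30
  N24: +70 → 70 ≥ 60
  N8: +20+65 → 85 < 100
Round 2 — N20, N24 buckle.
  N14: +90 → 90 < 100
No further bucklings.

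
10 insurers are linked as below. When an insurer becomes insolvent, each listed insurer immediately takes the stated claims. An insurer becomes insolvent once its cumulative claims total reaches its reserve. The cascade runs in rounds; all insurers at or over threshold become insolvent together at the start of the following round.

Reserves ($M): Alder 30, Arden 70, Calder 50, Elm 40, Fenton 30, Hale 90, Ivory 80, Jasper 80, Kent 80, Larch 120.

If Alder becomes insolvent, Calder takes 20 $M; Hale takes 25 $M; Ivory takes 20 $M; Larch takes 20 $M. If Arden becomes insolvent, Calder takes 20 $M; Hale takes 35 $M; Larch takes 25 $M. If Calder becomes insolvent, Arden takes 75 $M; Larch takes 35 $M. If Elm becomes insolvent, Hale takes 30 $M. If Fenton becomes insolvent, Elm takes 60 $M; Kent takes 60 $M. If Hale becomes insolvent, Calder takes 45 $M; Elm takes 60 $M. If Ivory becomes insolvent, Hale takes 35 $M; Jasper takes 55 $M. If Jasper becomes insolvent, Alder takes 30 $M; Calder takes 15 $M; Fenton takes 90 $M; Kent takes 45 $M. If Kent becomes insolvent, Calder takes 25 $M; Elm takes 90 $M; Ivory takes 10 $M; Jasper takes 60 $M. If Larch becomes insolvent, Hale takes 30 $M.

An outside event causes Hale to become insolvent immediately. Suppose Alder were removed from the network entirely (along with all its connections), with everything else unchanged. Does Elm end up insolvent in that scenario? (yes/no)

yes

With Alder removed:
Round 1 — Hale becomes insolvent (initial).
  Calder: +45 → 45 < 50
  Elm: +60 → 60 ≥ 40
Round 2 — Elm becomes insolvent.
No further insolvencies.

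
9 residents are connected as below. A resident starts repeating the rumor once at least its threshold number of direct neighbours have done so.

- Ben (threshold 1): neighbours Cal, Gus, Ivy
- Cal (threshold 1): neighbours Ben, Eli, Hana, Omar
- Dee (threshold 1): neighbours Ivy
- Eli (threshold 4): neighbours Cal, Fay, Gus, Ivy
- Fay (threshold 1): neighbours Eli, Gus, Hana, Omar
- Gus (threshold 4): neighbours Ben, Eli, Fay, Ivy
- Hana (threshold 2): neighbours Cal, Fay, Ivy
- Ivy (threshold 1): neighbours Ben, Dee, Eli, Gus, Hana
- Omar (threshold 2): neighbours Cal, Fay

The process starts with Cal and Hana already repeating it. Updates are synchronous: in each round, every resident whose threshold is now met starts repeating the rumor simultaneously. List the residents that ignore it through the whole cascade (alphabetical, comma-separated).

Eli, Gus

Round 1 — Cal, Hana start repeating the rumor (initial).
Round 2 — checking thresholds:
  Ben: 1 of 3 neighbours ≥ 1, starts repeating the rumor.
  Eli: 1 of 4 neighbours < 4, not yet.
  Fay: 1 of 4 neighbours ≥ 1, starts repeating the rumor.
  Ivy: 1 of 5 neighbours ≥ 1, starts repeating the rumor.
  Omar: 1 of 2 neighbours < 2, not yet.
Round 3 — checking thresholds:
  Dee: 1 of 1 neighbours ≥ 1, starts repeating the rumor.
  Eli: 3 of 4 neighbours < 4, not yet.
  Gus: 3 of 4 neighbours < 4, not yet.
  Omar: 2 of 2 neighbours ≥ 2, starts repeating the rumor.
Round 4 — no new spreads; cascade stops.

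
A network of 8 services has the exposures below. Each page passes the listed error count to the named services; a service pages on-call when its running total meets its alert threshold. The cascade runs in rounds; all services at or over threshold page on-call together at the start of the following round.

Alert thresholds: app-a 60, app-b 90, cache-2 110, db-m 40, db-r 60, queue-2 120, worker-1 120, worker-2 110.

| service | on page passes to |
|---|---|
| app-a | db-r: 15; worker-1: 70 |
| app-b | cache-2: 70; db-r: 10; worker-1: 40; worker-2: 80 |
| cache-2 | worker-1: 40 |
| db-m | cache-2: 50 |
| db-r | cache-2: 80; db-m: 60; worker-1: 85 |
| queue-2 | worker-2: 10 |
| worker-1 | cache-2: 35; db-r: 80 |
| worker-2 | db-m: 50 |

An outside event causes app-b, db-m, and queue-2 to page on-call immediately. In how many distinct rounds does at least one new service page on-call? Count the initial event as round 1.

2

Round 1 — app-b, db-m, queue-2 page on-call (initial).
  cache-2: +70+50 → 120 ≥ 110
  db-r: +10 → 10 < 60
  worker-1: +40 → 40 < 120
  worker-2: +80+10 → 90 < 110
Round 2 — cache-2 pages on-call.
  worker-1: +40 → 80 < 120
No further pages.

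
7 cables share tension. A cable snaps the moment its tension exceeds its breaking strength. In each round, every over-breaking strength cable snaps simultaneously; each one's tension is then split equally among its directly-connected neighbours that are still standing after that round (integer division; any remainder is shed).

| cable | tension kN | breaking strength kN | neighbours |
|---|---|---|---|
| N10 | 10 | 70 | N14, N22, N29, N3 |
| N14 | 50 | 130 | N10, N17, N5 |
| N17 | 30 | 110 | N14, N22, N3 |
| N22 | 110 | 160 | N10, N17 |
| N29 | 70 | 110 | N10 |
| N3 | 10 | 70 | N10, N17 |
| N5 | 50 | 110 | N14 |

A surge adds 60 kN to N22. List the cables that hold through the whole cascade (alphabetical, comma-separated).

N29

Round 1 — N22 at 170 > 160. N22 snaps.
  N22 sheds 170 kN to N10, N17: 85 each.
    N10: 10+85 = 95 > 70
    N17: 30+85 = 115 > 110
Round 2 — N10, N17 snap.
  N10 sheds 95 kN to N14, N29, N3: 31 each (2 lost).
    N14: 50+31 = 81 ≤ 130
    N29: 70+31 = 101 ≤ 110
    N3: 10+31 = 41 ≤ 70
  N17 sheds 115 kN to N14, N3: 57 each (1 lost).
    N14: 81+57 = 138 > 130
    N3: 41+57 = 98 > 70
Round 3 — N14, N3 snap.
  N14 sheds 138 kN to N5: 138 each.
    N5: 50+138 = 188 > 110
  N3 sheds 98 kN: no online neighbours, lost.
Round 4 — N5 snaps.
  N5 sheds 188 kN: no online neighbours, lost.
No further breaks.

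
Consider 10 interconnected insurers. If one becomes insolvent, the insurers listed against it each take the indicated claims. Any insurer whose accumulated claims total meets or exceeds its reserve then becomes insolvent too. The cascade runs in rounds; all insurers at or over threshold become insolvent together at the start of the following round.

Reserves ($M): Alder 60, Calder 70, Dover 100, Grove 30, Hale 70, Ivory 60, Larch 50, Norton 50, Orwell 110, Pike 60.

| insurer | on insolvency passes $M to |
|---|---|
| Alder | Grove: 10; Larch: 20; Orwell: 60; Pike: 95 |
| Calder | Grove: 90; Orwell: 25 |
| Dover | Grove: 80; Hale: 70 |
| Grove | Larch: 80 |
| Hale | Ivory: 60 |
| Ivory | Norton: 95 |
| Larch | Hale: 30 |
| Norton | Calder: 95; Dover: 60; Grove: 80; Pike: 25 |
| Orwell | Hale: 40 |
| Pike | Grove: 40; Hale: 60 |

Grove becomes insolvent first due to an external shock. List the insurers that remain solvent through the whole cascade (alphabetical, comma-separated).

Alder, Calder, Dover, Hale, Ivory, Norton, Orwell, Pike

Round 1 — Grove becomes insolvent (initial).
  Larch: +80 → 80 ≥ 50
Round 2 — Larch becomes insolvent.
  Hale: +30 → 30 < 70
No further insolvencies.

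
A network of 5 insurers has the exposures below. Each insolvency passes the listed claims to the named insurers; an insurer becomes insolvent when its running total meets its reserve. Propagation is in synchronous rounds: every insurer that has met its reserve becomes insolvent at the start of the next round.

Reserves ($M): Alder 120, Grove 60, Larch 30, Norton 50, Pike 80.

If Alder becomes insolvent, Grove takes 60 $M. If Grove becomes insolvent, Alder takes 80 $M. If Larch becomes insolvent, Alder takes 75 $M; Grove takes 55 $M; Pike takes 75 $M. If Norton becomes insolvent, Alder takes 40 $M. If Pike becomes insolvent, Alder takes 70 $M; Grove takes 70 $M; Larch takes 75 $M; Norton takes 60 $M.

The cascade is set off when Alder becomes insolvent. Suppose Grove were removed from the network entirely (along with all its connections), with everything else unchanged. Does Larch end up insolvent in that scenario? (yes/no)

With Grove removed:
Round 1 — Alder becomes insolvent (initial).
No further insolvencies.

no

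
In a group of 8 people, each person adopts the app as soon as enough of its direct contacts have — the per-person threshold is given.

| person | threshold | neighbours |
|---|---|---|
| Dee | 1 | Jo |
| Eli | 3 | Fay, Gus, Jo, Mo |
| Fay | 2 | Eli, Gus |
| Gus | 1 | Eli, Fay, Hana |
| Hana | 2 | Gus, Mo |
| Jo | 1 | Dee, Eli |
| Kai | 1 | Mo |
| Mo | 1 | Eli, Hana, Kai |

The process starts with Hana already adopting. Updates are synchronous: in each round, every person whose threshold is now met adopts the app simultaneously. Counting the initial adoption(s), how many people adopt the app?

4

Round 1 — Hana adopts the app (initial).
Round 2 — checking thresholds:
  Gus: 1 of 3 neighbours ≥ 1, adopts the app.
  Mo: 1 of 3 neighbours ≥ 1, adopts the app.
Round 3 — checking thresholds:
  Eli: 2 of 4 neighbours < 3, not yet.
  Fay: 1 of 2 neighbours < 2, not yet.
  Kai: 1 of 1 neighbours ≥ 1, adopts the app.
Round 4 — no new adoptions; cascade stops.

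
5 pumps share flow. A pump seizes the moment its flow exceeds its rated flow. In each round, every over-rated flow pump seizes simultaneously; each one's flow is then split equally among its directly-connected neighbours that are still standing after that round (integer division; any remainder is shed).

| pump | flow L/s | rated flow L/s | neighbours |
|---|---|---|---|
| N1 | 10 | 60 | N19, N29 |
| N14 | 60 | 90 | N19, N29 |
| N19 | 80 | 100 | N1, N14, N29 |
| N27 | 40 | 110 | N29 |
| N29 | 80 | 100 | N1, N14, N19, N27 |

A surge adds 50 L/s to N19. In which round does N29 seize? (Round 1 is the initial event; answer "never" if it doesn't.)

2

Round 1 — N19 at 130 > 100. N19 seizes.
  N19 sheds 130 L/s to N1, N14, N29: 43 each (1 lost).
    N1: 10+43 = 53 ≤ 60
    N14: 60+43 = 103 > 90
    N29: 80+43 = 123 > 100
Round 2 — N14, N29 seize.
  N14 sheds 103 L/s: no online neighbours, lost.
  N29 sheds 123 L/s to N1, N27: 61 each (1 lost).
    N1: 53+61 = 114 > 60
    N27: 40+61 = 101 ≤ 110
Round 3 — N1 seizes.
  N1 sheds 114 L/s: no online neighbours, lost.
No further seizures.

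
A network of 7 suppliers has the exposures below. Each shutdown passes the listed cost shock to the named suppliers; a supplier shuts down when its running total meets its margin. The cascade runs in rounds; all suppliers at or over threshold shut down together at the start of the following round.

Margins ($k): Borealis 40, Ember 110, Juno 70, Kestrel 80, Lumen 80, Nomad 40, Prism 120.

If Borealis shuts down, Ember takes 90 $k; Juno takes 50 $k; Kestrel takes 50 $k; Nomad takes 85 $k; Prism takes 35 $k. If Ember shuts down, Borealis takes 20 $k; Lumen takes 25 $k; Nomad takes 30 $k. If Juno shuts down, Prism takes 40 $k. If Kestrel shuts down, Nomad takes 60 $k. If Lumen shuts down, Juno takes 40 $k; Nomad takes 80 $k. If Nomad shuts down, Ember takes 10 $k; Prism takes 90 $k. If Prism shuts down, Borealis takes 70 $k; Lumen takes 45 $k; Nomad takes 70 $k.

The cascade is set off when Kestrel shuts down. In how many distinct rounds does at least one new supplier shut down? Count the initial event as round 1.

Round 1 — Kestrel shuts down (initial).
  Nomad: +60 → 60 ≥ 40
Round 2 — Nomad shuts down.
  Ember: +10 → 10 < 110
  Prism: +90 → 90 < 120
No further shutdowns.

2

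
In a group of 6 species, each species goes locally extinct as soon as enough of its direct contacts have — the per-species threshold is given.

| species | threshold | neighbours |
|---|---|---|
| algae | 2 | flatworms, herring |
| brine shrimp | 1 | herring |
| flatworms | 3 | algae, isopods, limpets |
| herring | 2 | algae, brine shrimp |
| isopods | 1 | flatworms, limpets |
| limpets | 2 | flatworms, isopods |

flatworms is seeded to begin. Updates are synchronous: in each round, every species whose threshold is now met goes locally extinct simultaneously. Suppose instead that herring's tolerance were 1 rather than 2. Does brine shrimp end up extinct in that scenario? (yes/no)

With herring's tolerance at 1:
Round 1 — flatworms goes locally extinct (initial).
Round 2 — checking thresholds:
  algae: 1 of 2 neighbours < 2, holds.
  isopods: 1 of 2 neighbours ≥ 1, goes locally extinct.
  limpets: 1 of 2 neighbours < 2, holds.
Round 3 — checking thresholds:
  algae: 1 of 2 neighbours < 2, holds.
  limpets: 2 of 2 neighbours ≥ 2, goes locally extinct.
Round 4 — no new extinctions; cascade stops.

no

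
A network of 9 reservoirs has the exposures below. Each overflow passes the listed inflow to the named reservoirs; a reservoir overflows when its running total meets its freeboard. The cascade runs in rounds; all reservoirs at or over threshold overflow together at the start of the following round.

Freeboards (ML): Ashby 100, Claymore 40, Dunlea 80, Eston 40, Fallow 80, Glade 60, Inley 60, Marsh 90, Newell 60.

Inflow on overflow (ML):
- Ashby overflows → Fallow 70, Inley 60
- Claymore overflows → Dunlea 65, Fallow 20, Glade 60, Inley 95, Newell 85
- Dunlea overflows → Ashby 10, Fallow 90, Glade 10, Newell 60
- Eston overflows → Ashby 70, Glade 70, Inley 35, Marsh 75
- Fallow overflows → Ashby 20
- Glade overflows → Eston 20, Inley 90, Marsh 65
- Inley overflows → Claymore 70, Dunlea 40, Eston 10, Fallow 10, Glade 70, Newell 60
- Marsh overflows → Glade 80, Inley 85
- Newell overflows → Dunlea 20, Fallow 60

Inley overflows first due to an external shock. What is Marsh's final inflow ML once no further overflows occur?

65

Round 1 — Inley overflows (initial).
  Claymore: +70 → 70 ≥ 40
  Dunlea: +40 → 40 < 80
  Eston: +10 → 10 < 40
  Fallow: +10 → 10 < 80
  Glade: +70 → 70 ≥ 60
  Newell: +60 → 60 ≥ 60
Round 2 — Claymore, Glade, Newell overflow.
  Dunlea: +65+20 → 125 ≥ 80
  Eston: +20 → 30 < 40
  Fallow: +20+60 → 90 ≥ 80
  Marsh: +65 → 65 < 90
Round 3 — Dunlea, Fallow overflow.
  Ashby: +10+20 → 30 < 100
No further overflows.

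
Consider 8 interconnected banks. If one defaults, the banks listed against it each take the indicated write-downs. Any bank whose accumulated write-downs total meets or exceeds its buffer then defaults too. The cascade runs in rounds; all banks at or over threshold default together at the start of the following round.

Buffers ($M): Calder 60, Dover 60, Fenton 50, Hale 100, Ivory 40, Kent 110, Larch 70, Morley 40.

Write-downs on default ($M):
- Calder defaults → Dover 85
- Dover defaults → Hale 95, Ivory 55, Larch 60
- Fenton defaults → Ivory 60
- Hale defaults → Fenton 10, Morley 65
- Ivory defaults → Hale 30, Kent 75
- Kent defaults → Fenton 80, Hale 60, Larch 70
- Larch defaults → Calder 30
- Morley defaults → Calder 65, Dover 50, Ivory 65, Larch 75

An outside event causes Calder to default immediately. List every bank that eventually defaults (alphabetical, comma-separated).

Calder, Dover, Hale, Ivory, Larch, Morley

Round 1 — Calder defaults (initial).
  Dover: +85 → 85 ≥ 60
Round 2 — Dover defaults.
  Hale: +95 → 95 < 100
  Ivory: +55 → 55 ≥ 40
  Larch: +60 → 60 < 70
Round 3 — Ivory defaults.
  Hale: +30 → 125 ≥ 100
  Kent: +75 → 75 < 110
Round 4 — Hale defaults.
  Fenton: +10 → 10 < 50
  Morley: +65 → 65 ≥ 40
Round 5 — Morley defaults.
  Larch: +75 → 135 ≥ 70
Round 6 — Larch defaults.
No further defaults.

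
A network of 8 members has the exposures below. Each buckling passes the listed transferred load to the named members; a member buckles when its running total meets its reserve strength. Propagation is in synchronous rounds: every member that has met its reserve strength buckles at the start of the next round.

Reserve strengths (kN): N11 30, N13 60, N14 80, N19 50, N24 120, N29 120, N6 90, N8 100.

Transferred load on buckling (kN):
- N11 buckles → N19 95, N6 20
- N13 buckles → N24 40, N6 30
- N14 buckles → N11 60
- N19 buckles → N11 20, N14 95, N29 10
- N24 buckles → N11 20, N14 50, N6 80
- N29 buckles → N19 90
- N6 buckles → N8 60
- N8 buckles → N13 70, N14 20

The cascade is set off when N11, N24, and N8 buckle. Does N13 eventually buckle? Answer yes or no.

Round 1 — N11, N24, N8 buckle (initial).
  N13: +70 → 70 ≥ 60
  N14: +50+20 → 70 < 80
  N19: +95 → 95 ≥ 50
  N6: +20+80 → 100 ≥ 90
Round 2 — N13, N19, N6 buckle.
  N14: +95 → 165 ≥ 80
  N29: +10 → 10 < 120
Round 3 — N14 buckles.
No further bucklings.

yes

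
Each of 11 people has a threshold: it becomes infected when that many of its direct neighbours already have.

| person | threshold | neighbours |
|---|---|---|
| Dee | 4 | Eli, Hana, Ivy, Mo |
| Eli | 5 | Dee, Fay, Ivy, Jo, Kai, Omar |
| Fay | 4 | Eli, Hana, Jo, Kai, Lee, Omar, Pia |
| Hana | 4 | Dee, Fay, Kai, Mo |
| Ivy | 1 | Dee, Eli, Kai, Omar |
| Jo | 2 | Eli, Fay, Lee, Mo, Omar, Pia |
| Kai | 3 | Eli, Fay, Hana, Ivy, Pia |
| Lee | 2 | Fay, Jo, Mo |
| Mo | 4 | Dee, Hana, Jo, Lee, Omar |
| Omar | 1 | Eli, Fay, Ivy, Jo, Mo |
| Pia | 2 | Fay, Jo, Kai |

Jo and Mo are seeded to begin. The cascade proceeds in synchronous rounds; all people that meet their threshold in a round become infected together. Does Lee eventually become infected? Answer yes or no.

Round 1 — Jo, Mo become infected (initial).
Round 2 — checking thresholds:
  Dee: 1 of 4 neighbours < 4, holds.
  Eli: 1 of 6 neighbours < 5, holds.
  Fay: 1 of 7 neighbours < 4, holds.
  Hana: 1 of 4 neighbours < 4, holds.
  Lee: 2 of 3 neighbours ≥ 2, becomes infected.
  Omar: 2 of 5 neighbours ≥ 1, becomes infected.
  Pia: 1 of 3 neighbours < 2, holds.
Round 3 — checking thresholds:
  Dee: 1 of 4 neighbours < 4, holds.
  Eli: 2 of 6 neighbours < 5, holds.
  Fay: 3 of 7 neighbours < 4, holds.
  Hana: 1 of 4 neighbours < 4, holds.
  Ivy: 1 of 4 neighbours ≥ 1, becomes infected.
  Pia: 1 of 3 neighbours < 2, holds.
Round 4 — no new infections; cascade stops.

yes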